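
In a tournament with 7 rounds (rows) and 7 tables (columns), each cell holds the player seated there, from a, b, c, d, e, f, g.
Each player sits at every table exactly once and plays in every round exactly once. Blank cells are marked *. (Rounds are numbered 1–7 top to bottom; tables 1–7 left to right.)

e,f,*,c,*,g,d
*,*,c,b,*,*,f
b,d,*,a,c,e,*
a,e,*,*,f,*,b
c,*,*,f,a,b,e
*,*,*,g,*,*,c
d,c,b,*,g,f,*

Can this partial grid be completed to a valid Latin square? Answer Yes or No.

No round or table among the givens repeats a symbol, and propagating forced cells runs into no contradiction.
One valid completion exists (for instance, e f a c b g d / g a c b e d f / b d f a c e g / a e g d f c b / c g d f a b e / f b e g d a c / d c b e g f a).

Yes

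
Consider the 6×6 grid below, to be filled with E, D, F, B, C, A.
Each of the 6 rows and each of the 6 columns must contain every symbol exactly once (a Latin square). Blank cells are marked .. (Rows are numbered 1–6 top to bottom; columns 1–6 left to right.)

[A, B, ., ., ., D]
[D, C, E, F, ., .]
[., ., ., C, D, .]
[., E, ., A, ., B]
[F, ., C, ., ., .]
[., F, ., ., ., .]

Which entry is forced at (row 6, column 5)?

Row 1, column 3: row 1 has {D, B, A} and column 3 has {E, C}, leaving only F.
Row 1, column 4: row 1 has {D, F, B, A} and column 4 has {F, C, A}, leaving only E.
Row 1, column 5: row 1 has {E, D, F, B, A} and column 5 has {D}, leaving only C.
Row 2, column 6: row 2 has {E, D, F, C} and column 6 has {D, B}, leaving only A.
Row 2, column 5: row 2 has {E, D, F, C, A} and column 5 has {D, C}, leaving only B.
Row 3, column 2: row 3 has {D, C} and column 2 has {E, F, B, C}, leaving only A.
Row 3, column 3: row 3 has {D, C, A} and column 3 has {E, F, C}, leaving only B.
Row 3, column 1: row 3 has {D, B, C, A} and column 1 has {D, F, A}, leaving only E.
Row 3, column 6: row 3 has {E, D, B, C, A} and column 6 has {D, B, A}, leaving only F.
Row 4, column 1: row 4 has {E, B, A} and column 1 has {E, D, F, A}, leaving only C.
Row 4, column 3: row 4 has {E, B, C, A} and column 3 has {E, F, B, C}, leaving only D.
Row 4, column 5: row 4 has {E, D, B, C, A} and column 5 has {D, B, C}, leaving only F.
Row 5, column 2: row 5 has {F, C} and column 2 has {E, F, B, C, A}, leaving only D.
Row 5, column 4: row 5 has {D, F, C} and column 4 has {E, F, C, A}, leaving only B.
Row 5, column 6: row 5 has {D, F, B, C} and column 6 has {D, F, B, A}, leaving only E.
Row 5, column 5: row 5 has {E, D, F, B, C} and column 5 has {D, F, B, C}, leaving only A.
Row 6 already has {F} and column 5 already has {D, F, B, C, A}, so row 6, column 5 must be E.

E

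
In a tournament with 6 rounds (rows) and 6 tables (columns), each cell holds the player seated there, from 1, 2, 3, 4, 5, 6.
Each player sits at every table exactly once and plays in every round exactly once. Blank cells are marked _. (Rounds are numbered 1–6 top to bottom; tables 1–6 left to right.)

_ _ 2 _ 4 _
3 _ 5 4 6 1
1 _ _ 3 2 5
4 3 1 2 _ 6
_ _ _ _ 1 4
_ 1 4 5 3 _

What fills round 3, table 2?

4

Round 1, table 6: round 1 has {2, 4} and table 6 has {1, 4, 5, 6}, leaving only 3.
Round 2, table 2: round 2 has {1, 3, 4, 5, 6} and table 2 has {1, 3}, leaving only 2.
Round 3, table 3: round 3 has {1, 2, 3, 5} and table 3 has {1, 2, 4, 5}, leaving only 6.
Round 3 already has {1, 2, 3, 5, 6} and table 2 already has {1, 2, 3}, so round 3, table 2 must be 4.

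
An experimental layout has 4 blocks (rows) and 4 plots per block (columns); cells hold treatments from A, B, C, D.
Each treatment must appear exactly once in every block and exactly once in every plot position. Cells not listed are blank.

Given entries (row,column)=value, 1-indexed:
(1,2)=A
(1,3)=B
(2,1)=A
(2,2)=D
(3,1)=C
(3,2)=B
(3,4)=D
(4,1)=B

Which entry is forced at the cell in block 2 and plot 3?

Block 2 already has {A, D} and plot 3 already has {B}, so block 2, plot 3 must be C.

C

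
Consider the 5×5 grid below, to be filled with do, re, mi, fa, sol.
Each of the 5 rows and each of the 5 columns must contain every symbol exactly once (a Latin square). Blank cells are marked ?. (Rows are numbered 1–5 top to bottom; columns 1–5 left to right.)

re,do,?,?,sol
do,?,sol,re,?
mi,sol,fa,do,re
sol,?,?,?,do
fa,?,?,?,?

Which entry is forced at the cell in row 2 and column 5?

fa

Row 1, column 3: row 1 has {do, re, sol} and column 3 has {fa, sol}, leaving only mi.
Row 1, column 4: row 1 has {do, re, mi, sol} and column 4 has {do, re}, leaving only fa.
Row 4, column 3: row 4 has {do, sol} and column 3 has {mi, fa, sol}, leaving only re.
Row 4, column 4: row 4 has {do, re, sol} and column 4 has {do, re, fa}, leaving only mi.
Row 4, column 2: row 4 has {do, re, mi, sol} and column 2 has {do, sol}, leaving only fa.
Row 2, column 2: row 2 has {do, re, sol} and column 2 has {do, fa, sol}, leaving only mi.
Row 2 already has {do, re, mi, sol} and column 5 already has {do, re, sol}, so row 2, column 5 must be fa.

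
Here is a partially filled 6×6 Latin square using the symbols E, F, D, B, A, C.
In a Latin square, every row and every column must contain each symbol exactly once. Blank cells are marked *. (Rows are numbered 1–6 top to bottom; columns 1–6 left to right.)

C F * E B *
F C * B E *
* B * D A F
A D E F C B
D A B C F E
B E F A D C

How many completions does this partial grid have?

2

Row 1, column 3: eliminating its row and column leaves {D, A}.
Row 1, column 6: eliminating its row and column leaves {D, A}.
Row 2, column 3: eliminating its row and column leaves {D, A}.
Row 2, column 6: eliminating its row and column leaves {D, A}.
Row 3, column 1: eliminating its row and column leaves {E}.
Row 3, column 3: eliminating its row and column leaves {C}.
Enumerating the assignments across these blanks that avoid any row or column repeat gives 2 completions.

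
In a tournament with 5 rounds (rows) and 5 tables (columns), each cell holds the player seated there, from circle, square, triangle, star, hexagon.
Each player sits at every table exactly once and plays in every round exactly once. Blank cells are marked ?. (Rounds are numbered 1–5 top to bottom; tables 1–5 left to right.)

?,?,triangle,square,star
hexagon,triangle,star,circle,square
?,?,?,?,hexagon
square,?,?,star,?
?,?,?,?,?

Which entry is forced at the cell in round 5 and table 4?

Round 1, table 1: round 1 has {square, triangle, star} and table 1 has {square, hexagon}, leaving only circle.
Round 1, table 2: round 1 has {circle, square, triangle, star} and table 2 has {triangle}, leaving only hexagon.
Round 3, table 4: round 3 has {hexagon} and table 4 has {circle, square, star}, leaving only triangle.
Round 5 already has {} and table 4 already has {circle, square, triangle, star}, so round 5, table 4 must be hexagon.

hexagon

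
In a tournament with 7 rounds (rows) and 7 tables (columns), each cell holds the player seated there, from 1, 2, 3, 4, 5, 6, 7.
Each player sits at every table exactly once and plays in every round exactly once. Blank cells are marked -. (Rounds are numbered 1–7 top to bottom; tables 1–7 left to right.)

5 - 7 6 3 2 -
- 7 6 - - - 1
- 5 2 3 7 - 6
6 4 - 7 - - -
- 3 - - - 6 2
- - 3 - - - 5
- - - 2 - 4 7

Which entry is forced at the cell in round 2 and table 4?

5

Round 1, table 2: round 1 has {2, 3, 5, 6, 7} and table 2 has {3, 4, 5, 7}, leaving only 1.
Round 1, table 7: round 1 has {1, 2, 3, 5, 6, 7} and table 7 has {1, 2, 5, 6, 7}, leaving only 4.
Round 3, table 6: round 3 has {2, 3, 5, 6, 7} and table 6 has {2, 4, 6}, leaving only 1.
Round 3, table 1: round 3 has {1, 2, 3, 5, 6, 7} and table 1 has {5, 6}, leaving only 4.
Round 4, table 7: round 4 has {4, 6, 7} and table 7 has {1, 2, 4, 5, 6, 7}, leaving only 3.
Round 4, table 6: round 4 has {3, 4, 6, 7} and table 6 has {1, 2, 4, 6}, leaving only 5.
Round 2, table 6: round 2 has {1, 6, 7} and table 6 has {1, 2, 4, 5, 6}, leaving only 3.
Round 2, table 1: round 2 has {1, 3, 6, 7} and table 1 has {4, 5, 6}, leaving only 2.
Round 4, table 3: round 4 has {3, 4, 5, 6, 7} and table 3 has {2, 3, 6, 7}, leaving only 1.
Round 4, table 5: round 4 has {1, 3, 4, 5, 6, 7} and table 5 has {3, 7}, leaving only 2.
Round 6, table 6: round 6 has {3, 5} and table 6 has {1, 2, 3, 4, 5, 6}, leaving only 7.
Round 6, table 1: round 6 has {3, 5, 7} and table 1 has {2, 4, 5, 6}, leaving only 1.
Round 5, table 1: round 5 has {2, 3, 6} and table 1 has {1, 2, 4, 5, 6}, leaving only 7.
Round 6, table 4: round 6 has {1, 3, 5, 7} and table 4 has {2, 3, 6, 7}, leaving only 4.
Round 2 already has {1, 2, 3, 6, 7} and table 4 already has {2, 3, 4, 6, 7}, so round 2, table 4 must be 5.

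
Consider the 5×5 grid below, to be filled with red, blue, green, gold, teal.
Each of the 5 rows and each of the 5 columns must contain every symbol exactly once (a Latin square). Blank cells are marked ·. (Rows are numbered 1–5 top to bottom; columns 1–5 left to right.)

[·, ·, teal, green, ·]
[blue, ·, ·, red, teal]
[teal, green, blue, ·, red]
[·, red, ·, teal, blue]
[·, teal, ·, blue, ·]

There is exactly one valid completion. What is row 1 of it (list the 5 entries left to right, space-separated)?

Row 1, column 5: row 1 has {green, teal} and column 5 has {red, blue, teal}, leaving only gold.
Row 1, column 1: row 1 has {green, gold, teal} and column 1 has {blue, teal}, leaving only red.
Row 1, column 2: row 1 has {red, green, gold, teal} and column 2 has {red, green, teal}, leaving only blue.
So row 1 reads: red blue teal green gold.

red blue teal green gold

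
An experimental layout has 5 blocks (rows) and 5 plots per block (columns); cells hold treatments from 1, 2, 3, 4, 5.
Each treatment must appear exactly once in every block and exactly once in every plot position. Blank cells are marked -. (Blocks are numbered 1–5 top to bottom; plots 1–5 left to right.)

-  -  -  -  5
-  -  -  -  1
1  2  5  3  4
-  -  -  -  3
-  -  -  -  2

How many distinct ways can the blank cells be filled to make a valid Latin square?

Block 1, plot 1: eliminating its block and plot leaves {2, 3, 4}.
Block 1, plot 2: eliminating its block and plot leaves {1, 3, 4}.
Block 1, plot 3: eliminating its block and plot leaves {1, 2, 3, 4}.
Block 1, plot 4: eliminating its block and plot leaves {1, 2, 4}.
Block 2, plot 1: eliminating its block and plot leaves {2, 3, 4, 5}.
Block 2, plot 2: eliminating its block and plot leaves {3, 4, 5}.
Block 2, plot 3: eliminating its block and plot leaves {2, 3, 4}.
Block 2, plot 4: eliminating its block and plot leaves {2, 4, 5}.
Block 4, plot 1: eliminating its block and plot leaves {2, 4, 5}.
Block 4, plot 2: eliminating its block and plot leaves {1, 4, 5}.
Block 4, plot 3: eliminating its block and plot leaves {1, 2, 4}.
Block 4, plot 4: eliminating its block and plot leaves {1, 2, 4, 5}.
Block 5, plot 1: eliminating its block and plot leaves {3, 4, 5}.
Block 5, plot 2: eliminating its block and plot leaves {1, 3, 4, 5}.
Block 5, plot 3: eliminating its block and plot leaves {1, 3, 4}.
Block 5, plot 4: eliminating its block and plot leaves {1, 4, 5}.
Enumerating the assignments across these blanks that avoid any block or plot repeat gives 56 completions.

56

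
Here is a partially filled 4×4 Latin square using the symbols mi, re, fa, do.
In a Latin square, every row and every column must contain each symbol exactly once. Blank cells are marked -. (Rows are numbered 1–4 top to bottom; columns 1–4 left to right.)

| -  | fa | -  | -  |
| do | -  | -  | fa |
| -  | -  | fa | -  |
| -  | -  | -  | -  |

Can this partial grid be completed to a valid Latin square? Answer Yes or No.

Yes

No row or column among the givens repeats a symbol, and propagating forced cells runs into no contradiction.
One valid completion exists (for instance, mi fa do re / do mi re fa / re do fa mi / fa re mi do).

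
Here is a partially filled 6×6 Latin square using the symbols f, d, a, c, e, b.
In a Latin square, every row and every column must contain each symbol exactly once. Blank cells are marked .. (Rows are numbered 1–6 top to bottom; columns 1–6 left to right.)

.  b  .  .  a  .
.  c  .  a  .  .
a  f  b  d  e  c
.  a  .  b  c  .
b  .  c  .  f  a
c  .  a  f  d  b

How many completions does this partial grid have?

12

Row 1, column 1: eliminating its row and column leaves {f, d, e}.
Row 1, column 3: eliminating its row and column leaves {f, d, e}.
Row 1, column 4: eliminating its row and column leaves {c, e}.
Row 1, column 6: eliminating its row and column leaves {f, d, e}.
Row 2, column 1: eliminating its row and column leaves {f, d, e}.
Row 2, column 3: eliminating its row and column leaves {f, d, e}.
Row 2, column 5: eliminating its row and column leaves {b}.
Row 2, column 6: eliminating its row and column leaves {f, d, e}.
Row 4, column 1: eliminating its row and column leaves {f, d, e}.
Row 4, column 3: eliminating its row and column leaves {f, d, e}.
Row 4, column 6: eliminating its row and column leaves {f, d, e}.
Row 5, column 2: eliminating its row and column leaves {d, e}.
Row 5, column 4: eliminating its row and column leaves {e}.
Row 6, column 2: eliminating its row and column leaves {e}.
Enumerating the assignments across these blanks that avoid any row or column repeat gives 12 completions.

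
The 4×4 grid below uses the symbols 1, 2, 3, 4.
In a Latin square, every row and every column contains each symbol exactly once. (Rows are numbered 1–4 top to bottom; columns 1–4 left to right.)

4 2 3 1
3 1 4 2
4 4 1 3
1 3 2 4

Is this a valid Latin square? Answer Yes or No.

No

Column 1 contains 4 twice (at rows 1 and 3), so it is not a permutation.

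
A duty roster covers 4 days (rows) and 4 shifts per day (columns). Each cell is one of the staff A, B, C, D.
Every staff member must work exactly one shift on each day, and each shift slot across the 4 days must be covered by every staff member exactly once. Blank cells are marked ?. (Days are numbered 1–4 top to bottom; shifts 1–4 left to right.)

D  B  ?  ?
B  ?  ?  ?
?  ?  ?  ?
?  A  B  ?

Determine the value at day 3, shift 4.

Day 4, shift 1: day 4 has {A, B} and shift 1 has {B, D}, leaving only C.
Day 3, shift 1: day 3 has {} and shift 1 has {B, C, D}, leaving only A.
Day 4, shift 4: day 4 has {A, B, C} and shift 4 has {}, leaving only D.
Day 3, shift 4 is narrowed to {B, C}.
If it were C, then day 2, shift 4 would be left with no valid symbol.
So day 3, shift 4 must be B.

B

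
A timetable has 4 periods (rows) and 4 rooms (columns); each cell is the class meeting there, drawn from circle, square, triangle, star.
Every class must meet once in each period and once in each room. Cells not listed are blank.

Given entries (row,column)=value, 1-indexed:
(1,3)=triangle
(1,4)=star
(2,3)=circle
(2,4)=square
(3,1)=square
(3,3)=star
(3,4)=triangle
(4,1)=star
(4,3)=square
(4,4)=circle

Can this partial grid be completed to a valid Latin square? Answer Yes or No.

Yes

No period or room among the givens repeats a symbol, and propagating forced cells runs into no contradiction.
One valid completion exists (for instance, circle square triangle star / triangle star circle square / square circle star triangle / star triangle square circle).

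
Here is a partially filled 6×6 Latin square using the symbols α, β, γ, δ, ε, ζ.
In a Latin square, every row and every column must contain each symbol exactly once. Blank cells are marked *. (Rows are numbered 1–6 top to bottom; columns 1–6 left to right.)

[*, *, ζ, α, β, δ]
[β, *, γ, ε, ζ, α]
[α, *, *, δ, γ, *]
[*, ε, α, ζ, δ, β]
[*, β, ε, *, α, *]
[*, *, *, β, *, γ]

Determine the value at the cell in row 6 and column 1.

Row 1, column 2: row 1 has {α, β, δ, ζ} and column 2 has {β, ε}, leaving only γ.
Row 1, column 1: row 1 has {α, β, γ, δ, ζ} and column 1 has {α, β}, leaving only ε.
Row 2, column 2: row 2 has {α, β, γ, ε, ζ} and column 2 has {β, γ, ε}, leaving only δ.
Row 3, column 2: row 3 has {α, γ, δ} and column 2 has {β, γ, δ, ε}, leaving only ζ.
Row 3, column 3: row 3 has {α, γ, δ, ζ} and column 3 has {α, γ, ε, ζ}, leaving only β.
Row 3, column 6: row 3 has {α, β, γ, δ, ζ} and column 6 has {α, β, γ, δ}, leaving only ε.
Row 4, column 1: row 4 has {α, β, δ, ε, ζ} and column 1 has {α, β, ε}, leaving only γ.
Row 5, column 4: row 5 has {α, β, ε} and column 4 has {α, β, δ, ε, ζ}, leaving only γ.
Row 5, column 6: row 5 has {α, β, γ, ε} and column 6 has {α, β, γ, δ, ε}, leaving only ζ.
Row 5, column 1: row 5 has {α, β, γ, ε, ζ} and column 1 has {α, β, γ, ε}, leaving only δ.
Row 6 already has {β, γ} and column 1 already has {α, β, γ, δ, ε}, so row 6, column 1 must be ζ.

ζ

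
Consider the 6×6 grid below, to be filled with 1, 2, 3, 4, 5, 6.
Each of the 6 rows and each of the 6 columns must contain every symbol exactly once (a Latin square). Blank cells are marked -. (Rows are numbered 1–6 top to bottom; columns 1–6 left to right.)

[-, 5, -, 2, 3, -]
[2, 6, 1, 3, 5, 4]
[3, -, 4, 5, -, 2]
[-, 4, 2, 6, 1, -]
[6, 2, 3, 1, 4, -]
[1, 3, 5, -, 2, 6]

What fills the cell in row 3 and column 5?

6

Row 3 already has {2, 3, 4, 5} and column 5 already has {1, 2, 3, 4, 5}, so row 3, column 5 must be 6.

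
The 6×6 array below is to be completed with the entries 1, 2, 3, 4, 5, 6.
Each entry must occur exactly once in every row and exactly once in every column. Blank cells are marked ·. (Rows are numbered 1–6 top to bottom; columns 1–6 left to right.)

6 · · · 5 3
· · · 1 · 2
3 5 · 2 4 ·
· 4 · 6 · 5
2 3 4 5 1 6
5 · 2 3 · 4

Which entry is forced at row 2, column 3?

Row 1, column 3: row 1 has {3, 5, 6} and column 3 has {2, 4}, leaving only 1.
Row 1, column 2: row 1 has {1, 3, 5, 6} and column 2 has {3, 4, 5}, leaving only 2.
Row 1, column 4: row 1 has {1, 2, 3, 5, 6} and column 4 has {1, 2, 3, 5, 6}, leaving only 4.
Row 2, column 1: row 2 has {1, 2} and column 1 has {2, 3, 5, 6}, leaving only 4.
Row 2, column 2: row 2 has {1, 2, 4} and column 2 has {2, 3, 4, 5}, leaving only 6.
Row 2, column 5: row 2 has {1, 2, 4, 6} and column 5 has {1, 4, 5}, leaving only 3.
Row 2 already has {1, 2, 3, 4, 6} and column 3 already has {1, 2, 4}, so row 2, column 3 must be 5.

5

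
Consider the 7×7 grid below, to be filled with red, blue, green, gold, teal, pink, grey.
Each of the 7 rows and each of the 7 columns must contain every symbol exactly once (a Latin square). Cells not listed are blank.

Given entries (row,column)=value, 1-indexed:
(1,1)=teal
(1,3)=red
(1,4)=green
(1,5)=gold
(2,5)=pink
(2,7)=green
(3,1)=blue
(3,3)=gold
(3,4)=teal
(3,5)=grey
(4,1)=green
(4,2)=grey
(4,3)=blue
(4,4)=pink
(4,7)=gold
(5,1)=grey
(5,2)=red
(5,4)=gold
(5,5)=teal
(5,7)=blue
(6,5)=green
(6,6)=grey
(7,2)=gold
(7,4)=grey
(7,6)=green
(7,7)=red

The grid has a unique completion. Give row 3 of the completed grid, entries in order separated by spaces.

Row 3, column 7: row 3 has {blue, gold, teal, grey} and column 7 has {red, blue, green, gold}, leaving only pink.
Row 3, column 2: row 3 has {blue, gold, teal, pink, grey} and column 2 has {red, gold, grey}, leaving only green.
Row 3, column 6: row 3 has {blue, green, gold, teal, pink, grey} and column 6 has {green, grey}, leaving only red.
So row 3 reads: blue green gold teal grey red pink.

blue green gold teal grey red pink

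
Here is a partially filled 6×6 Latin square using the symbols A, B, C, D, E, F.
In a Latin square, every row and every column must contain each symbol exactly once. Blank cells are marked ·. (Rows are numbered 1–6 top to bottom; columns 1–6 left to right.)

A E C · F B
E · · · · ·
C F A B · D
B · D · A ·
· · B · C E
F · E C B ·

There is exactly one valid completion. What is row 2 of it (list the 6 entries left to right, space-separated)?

E B F A D C

Row 2, column 3: row 2 has {E} and column 3 has {A, B, C, D, E}, leaving only F.
Row 2, column 5: row 2 has {E, F} and column 5 has {A, B, C, F}, leaving only D.
Row 2, column 4: row 2 has {D, E, F} and column 4 has {B, C}, leaving only A.
Row 2, column 6: row 2 has {A, D, E, F} and column 6 has {B, D, E}, leaving only C.
Row 2, column 2: row 2 has {A, C, D, E, F} and column 2 has {E, F}, leaving only B.
So row 2 reads: E B F A D C.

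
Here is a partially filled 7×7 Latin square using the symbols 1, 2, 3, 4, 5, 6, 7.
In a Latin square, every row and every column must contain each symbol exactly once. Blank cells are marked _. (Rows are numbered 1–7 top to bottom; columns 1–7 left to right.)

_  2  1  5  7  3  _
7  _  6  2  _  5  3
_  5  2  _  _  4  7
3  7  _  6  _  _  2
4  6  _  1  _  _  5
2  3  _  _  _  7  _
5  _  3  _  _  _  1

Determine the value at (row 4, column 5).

Row 1, column 1: row 1 has {1, 2, 3, 5, 7} and column 1 has {2, 3, 4, 5, 7}, leaving only 6.
Row 1, column 7: row 1 has {1, 2, 3, 5, 6, 7} and column 7 has {1, 2, 3, 5, 7}, leaving only 4.
Row 3, column 1: row 3 has {2, 4, 5, 7} and column 1 has {2, 3, 4, 5, 6, 7}, leaving only 1.
Row 3, column 4: row 3 has {1, 2, 4, 5, 7} and column 4 has {1, 2, 5, 6}, leaving only 3.
Row 3, column 5: row 3 has {1, 2, 3, 4, 5, 7} and column 5 has {7}, leaving only 6.
Row 4, column 6: row 4 has {2, 3, 6, 7} and column 6 has {3, 4, 5, 7}, leaving only 1.
Row 5, column 3: row 5 has {1, 4, 5, 6} and column 3 has {1, 2, 3, 6}, leaving only 7.
Row 5, column 6: row 5 has {1, 4, 5, 6, 7} and column 6 has {1, 3, 4, 5, 7}, leaving only 2.
Row 5, column 5: row 5 has {1, 2, 4, 5, 6, 7} and column 5 has {6, 7}, leaving only 3.
Row 6, column 4: row 6 has {2, 3, 7} and column 4 has {1, 2, 3, 5, 6}, leaving only 4.
Row 6, column 3: row 6 has {2, 3, 4, 7} and column 3 has {1, 2, 3, 6, 7}, leaving only 5.
Row 4, column 3: row 4 has {1, 2, 3, 6, 7} and column 3 has {1, 2, 3, 5, 6, 7}, leaving only 4.
Row 4 already has {1, 2, 3, 4, 6, 7} and column 5 already has {3, 6, 7}, so row 4, column 5 must be 5.

5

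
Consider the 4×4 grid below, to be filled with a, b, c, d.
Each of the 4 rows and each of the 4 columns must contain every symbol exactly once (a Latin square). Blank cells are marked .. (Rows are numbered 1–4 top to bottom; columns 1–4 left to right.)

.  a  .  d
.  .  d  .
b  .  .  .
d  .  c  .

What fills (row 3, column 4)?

Row 1, column 1: row 1 has {a, d} and column 1 has {b, d}, leaving only c.
Row 1, column 3: row 1 has {a, c, d} and column 3 has {c, d}, leaving only b.
Row 2, column 1: row 2 has {d} and column 1 has {b, c, d}, leaving only a.
Row 3, column 3: row 3 has {b} and column 3 has {b, c, d}, leaving only a.
Row 3 already has {a, b} and column 4 already has {d}, so row 3, column 4 must be c.

c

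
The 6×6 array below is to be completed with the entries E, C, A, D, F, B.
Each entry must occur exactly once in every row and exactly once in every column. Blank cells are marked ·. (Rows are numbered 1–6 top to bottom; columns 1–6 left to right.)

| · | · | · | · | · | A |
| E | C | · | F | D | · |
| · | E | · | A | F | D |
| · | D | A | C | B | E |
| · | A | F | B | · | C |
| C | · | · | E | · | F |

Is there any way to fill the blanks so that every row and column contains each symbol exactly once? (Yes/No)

No

Row 1, column 4: row 1 has {A} and column 4 has {E, C, A, F, B}, so it must be D.
Row 2, column 3: row 2 has {E, C, D, F} and column 3 has {A, F}, so it must be B.
Now row 2, column 6: row 2 together with column 6 already contain {E, C, A, D, F, B} — every symbol — so nothing can go there. The grid has no valid completion.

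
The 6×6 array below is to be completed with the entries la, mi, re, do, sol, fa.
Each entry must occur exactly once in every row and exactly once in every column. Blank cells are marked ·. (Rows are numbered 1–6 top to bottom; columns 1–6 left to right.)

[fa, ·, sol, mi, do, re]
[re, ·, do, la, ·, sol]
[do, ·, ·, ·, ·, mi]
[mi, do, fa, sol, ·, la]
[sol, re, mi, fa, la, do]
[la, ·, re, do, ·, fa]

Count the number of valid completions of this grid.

Row 1, column 2: eliminating its row and column leaves {la}.
Row 2, column 2: eliminating its row and column leaves {mi, fa}.
Row 2, column 5: eliminating its row and column leaves {mi, fa}.
Row 3, column 2: eliminating its row and column leaves {la, sol, fa}.
Row 3, column 3: eliminating its row and column leaves {la}.
Row 3, column 4: eliminating its row and column leaves {re}.
Row 3, column 5: eliminating its row and column leaves {re, sol, fa}.
Row 4, column 5: eliminating its row and column leaves {re}.
Row 6, column 2: eliminating its row and column leaves {mi, sol}.
Row 6, column 5: eliminating its row and column leaves {mi, sol}.
Enumerating the assignments across these blanks that avoid any row or column repeat gives 2 completions.

2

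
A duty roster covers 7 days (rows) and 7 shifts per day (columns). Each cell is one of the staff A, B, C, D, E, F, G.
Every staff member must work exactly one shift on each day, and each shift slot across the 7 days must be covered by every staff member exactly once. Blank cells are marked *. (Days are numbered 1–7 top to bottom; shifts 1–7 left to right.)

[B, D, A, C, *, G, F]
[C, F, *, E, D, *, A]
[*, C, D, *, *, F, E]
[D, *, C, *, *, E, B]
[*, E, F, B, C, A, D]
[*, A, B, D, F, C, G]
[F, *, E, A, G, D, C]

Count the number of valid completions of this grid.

1

Day 1, shift 5: eliminating its day and shift leaves {E}.
Day 2, shift 3: eliminating its day and shift leaves {G}.
Day 2, shift 6: eliminating its day and shift leaves {B}.
Day 3, shift 1: eliminating its day and shift leaves {A, G}.
Day 3, shift 4: eliminating its day and shift leaves {G}.
Day 3, shift 5: eliminating its day and shift leaves {A, B}.
Day 4, shift 2: eliminating its day and shift leaves {G}.
Day 4, shift 4: eliminating its day and shift leaves {F, G}.
Day 4, shift 5: eliminating its day and shift leaves {A}.
Day 5, shift 1: eliminating its day and shift leaves {G}.
Day 6, shift 1: eliminating its day and shift leaves {E}.
Day 7, shift 2: eliminating its day and shift leaves {B}.
Only one assignment across all blanks avoids any day or shift repeat, giving 1 completion.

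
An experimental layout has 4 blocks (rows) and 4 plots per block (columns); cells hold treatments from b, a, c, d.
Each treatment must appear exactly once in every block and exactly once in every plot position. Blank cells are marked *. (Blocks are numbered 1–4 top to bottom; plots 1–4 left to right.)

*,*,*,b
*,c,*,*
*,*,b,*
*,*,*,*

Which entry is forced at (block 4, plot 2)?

Block 4, plot 2 is narrowed to {b, a, d}.
If it were a, then block 3, plot 2 would be left with no valid symbol.
If it were d, then block 3, plot 2 would be left with no valid symbol.
So block 4, plot 2 must be b.

b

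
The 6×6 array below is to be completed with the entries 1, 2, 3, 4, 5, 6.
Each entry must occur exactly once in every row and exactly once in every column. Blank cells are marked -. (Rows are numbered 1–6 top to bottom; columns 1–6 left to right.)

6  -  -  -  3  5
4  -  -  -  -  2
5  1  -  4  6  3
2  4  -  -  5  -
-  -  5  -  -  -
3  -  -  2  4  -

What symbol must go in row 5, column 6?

Row 1, column 2: row 1 has {3, 5, 6} and column 2 has {1, 4}, leaving only 2.
Row 1, column 4: row 1 has {2, 3, 5, 6} and column 4 has {2, 4}, leaving only 1.
Row 1, column 3: row 1 has {1, 2, 3, 5, 6} and column 3 has {5}, leaving only 4.
Row 2, column 5: row 2 has {2, 4} and column 5 has {3, 4, 5, 6}, leaving only 1.
Row 3, column 3: row 3 has {1, 3, 4, 5, 6} and column 3 has {4, 5}, leaving only 2.
Row 5, column 1: row 5 has {5} and column 1 has {2, 3, 4, 5, 6}, leaving only 1.
Row 5, column 5: row 5 has {1, 5} and column 5 has {1, 3, 4, 5, 6}, leaving only 2.
Row 5, column 6 is narrowed to {4, 6}.
If it were 6, then row 6, column 6 would be left with no valid symbol.
So row 5, column 6 must be 4.

4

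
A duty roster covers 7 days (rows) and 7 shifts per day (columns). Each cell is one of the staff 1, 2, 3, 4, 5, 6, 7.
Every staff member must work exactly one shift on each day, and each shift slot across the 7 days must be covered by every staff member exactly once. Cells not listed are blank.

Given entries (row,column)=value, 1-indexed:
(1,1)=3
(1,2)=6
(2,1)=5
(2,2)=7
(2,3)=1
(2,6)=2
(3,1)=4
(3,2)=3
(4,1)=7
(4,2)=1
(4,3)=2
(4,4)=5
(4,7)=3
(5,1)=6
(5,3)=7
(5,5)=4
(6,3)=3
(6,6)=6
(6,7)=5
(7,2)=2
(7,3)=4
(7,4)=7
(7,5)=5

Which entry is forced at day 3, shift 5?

1

Day 1, shift 3: day 1 has {3, 6} and shift 3 has {1, 2, 3, 4, 7}, leaving only 5.
Day 3, shift 3: day 3 has {3, 4} and shift 3 has {1, 2, 3, 4, 5, 7}, leaving only 6.
Day 4, shift 5: day 4 has {1, 2, 3, 5, 7} and shift 5 has {4, 5}, leaving only 6.
Day 2, shift 5: day 2 has {1, 2, 5, 7} and shift 5 has {4, 5, 6}, leaving only 3.
Day 4, shift 6: day 4 has {1, 2, 3, 5, 6, 7} and shift 6 has {2, 6}, leaving only 4.
Day 5, shift 2: day 5 has {4, 6, 7} and shift 2 has {1, 2, 3, 6, 7}, leaving only 5.
Day 6, shift 2: day 6 has {3, 5, 6} and shift 2 has {1, 2, 3, 5, 6, 7}, leaving only 4.
Day 7, shift 1: day 7 has {2, 4, 5, 7} and shift 1 has {3, 4, 5, 6, 7}, leaving only 1.
Day 6, shift 1: day 6 has {3, 4, 5, 6} and shift 1 has {1, 3, 4, 5, 6, 7}, leaving only 2.
Day 6, shift 4: day 6 has {2, 3, 4, 5, 6} and shift 4 has {5, 7}, leaving only 1.
Day 3, shift 4: day 3 has {3, 4, 6} and shift 4 has {1, 5, 7}, leaving only 2.
Day 1, shift 4: day 1 has {3, 5, 6} and shift 4 has {1, 2, 5, 7}, leaving only 4.
Day 2, shift 4: day 2 has {1, 2, 3, 5, 7} and shift 4 has {1, 2, 4, 5, 7}, leaving only 6.
Day 2, shift 7: day 2 has {1, 2, 3, 5, 6, 7} and shift 7 has {3, 5}, leaving only 4.
Day 5, shift 4: day 5 has {4, 5, 6, 7} and shift 4 has {1, 2, 4, 5, 6, 7}, leaving only 3.
Day 5, shift 6: day 5 has {3, 4, 5, 6, 7} and shift 6 has {2, 4, 6}, leaving only 1.
Day 1, shift 6: day 1 has {3, 4, 5, 6} and shift 6 has {1, 2, 4, 6}, leaving only 7.
Day 3, shift 6: day 3 has {2, 3, 4, 6} and shift 6 has {1, 2, 4, 6, 7}, leaving only 5.
Day 5, shift 7: day 5 has {1, 3, 4, 5, 6, 7} and shift 7 has {3, 4, 5}, leaving only 2.
Day 1, shift 7: day 1 has {3, 4, 5, 6, 7} and shift 7 has {2, 3, 4, 5}, leaving only 1.
Day 1, shift 5: day 1 has {1, 3, 4, 5, 6, 7} and shift 5 has {3, 4, 5, 6}, leaving only 2.
Day 3, shift 7: day 3 has {2, 3, 4, 5, 6} and shift 7 has {1, 2, 3, 4, 5}, leaving only 7.
Day 3 already has {2, 3, 4, 5, 6, 7} and shift 5 already has {2, 3, 4, 5, 6}, so day 3, shift 5 must be 1.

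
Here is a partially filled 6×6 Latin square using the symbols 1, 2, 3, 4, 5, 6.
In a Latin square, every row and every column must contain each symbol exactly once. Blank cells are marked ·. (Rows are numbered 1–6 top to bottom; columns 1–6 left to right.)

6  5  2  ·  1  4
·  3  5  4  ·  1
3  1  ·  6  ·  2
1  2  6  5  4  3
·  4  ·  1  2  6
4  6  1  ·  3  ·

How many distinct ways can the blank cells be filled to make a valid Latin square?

Row 1, column 4: eliminating its row and column leaves {3}.
Row 2, column 1: eliminating its row and column leaves {2}.
Row 2, column 5: eliminating its row and column leaves {6}.
Row 3, column 3: eliminating its row and column leaves {4}.
Row 3, column 5: eliminating its row and column leaves {5}.
Row 5, column 1: eliminating its row and column leaves {5}.
Row 5, column 3: eliminating its row and column leaves {3}.
Row 6, column 4: eliminating its row and column leaves {2}.
Row 6, column 6: eliminating its row and column leaves {5}.
Only one assignment across all blanks avoids any row or column repeat, giving 1 completion.

1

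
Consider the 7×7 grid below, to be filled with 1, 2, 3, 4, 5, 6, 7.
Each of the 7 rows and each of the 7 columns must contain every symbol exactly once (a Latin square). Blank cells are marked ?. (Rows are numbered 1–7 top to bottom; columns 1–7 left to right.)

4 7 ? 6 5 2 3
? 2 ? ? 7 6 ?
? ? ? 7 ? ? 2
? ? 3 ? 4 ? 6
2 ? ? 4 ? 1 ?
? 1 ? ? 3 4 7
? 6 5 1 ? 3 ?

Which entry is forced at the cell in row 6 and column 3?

2

Row 1, column 3: row 1 has {2, 3, 4, 5, 6, 7} and column 3 has {3, 5}, leaving only 1.
Row 2, column 3: row 2 has {2, 6, 7} and column 3 has {1, 3, 5}, leaving only 4.
Row 3, column 3: row 3 has {2, 7} and column 3 has {1, 3, 4, 5}, leaving only 6.
Row 6 already has {1, 3, 4, 7} and column 3 already has {1, 3, 4, 5, 6}, so row 6, column 3 must be 2.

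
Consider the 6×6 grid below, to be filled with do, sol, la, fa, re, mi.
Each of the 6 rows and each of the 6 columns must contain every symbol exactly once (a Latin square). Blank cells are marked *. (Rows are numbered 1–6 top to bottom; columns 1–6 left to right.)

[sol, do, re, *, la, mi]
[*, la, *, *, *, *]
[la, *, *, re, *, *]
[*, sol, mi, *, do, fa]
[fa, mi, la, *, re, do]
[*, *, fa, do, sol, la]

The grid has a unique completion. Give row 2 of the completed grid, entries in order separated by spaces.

Row 1, column 4: row 1 has {do, sol, la, re, mi} and column 4 has {do, re}, leaving only fa.
Row 3, column 2: row 3 has {la, re} and column 2 has {do, sol, la, mi}, leaving only fa.
Row 3, column 5: row 3 has {la, fa, re} and column 5 has {do, sol, la, re}, leaving only mi.
Row 2, column 5: row 2 has {la} and column 5 has {do, sol, la, re, mi}, leaving only fa.
Row 3, column 6: row 3 has {la, fa, re, mi} and column 6 has {do, la, fa, mi}, leaving only sol.
Row 2, column 6: row 2 has {la, fa} and column 6 has {do, sol, la, fa, mi}, leaving only re.
Row 3, column 3: row 3 has {sol, la, fa, re, mi} and column 3 has {la, fa, re, mi}, leaving only do.
Row 2, column 3: row 2 has {la, fa, re} and column 3 has {do, la, fa, re, mi}, leaving only sol.
Row 2, column 4: row 2 has {sol, la, fa, re} and column 4 has {do, fa, re}, leaving only mi.
Row 2, column 1: row 2 has {sol, la, fa, re, mi} and column 1 has {sol, la, fa}, leaving only do.
So row 2 reads: do la sol mi fa re.

do la sol mi fa re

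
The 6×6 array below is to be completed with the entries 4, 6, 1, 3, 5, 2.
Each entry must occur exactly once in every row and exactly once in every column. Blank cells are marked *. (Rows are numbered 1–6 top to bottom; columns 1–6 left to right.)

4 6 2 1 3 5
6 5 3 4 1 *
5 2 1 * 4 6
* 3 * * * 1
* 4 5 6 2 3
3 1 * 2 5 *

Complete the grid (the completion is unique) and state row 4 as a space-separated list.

2 3 4 5 6 1

Row 4, column 1: row 4 has {1, 3} and column 1 has {4, 6, 3, 5}, leaving only 2.
Row 4, column 4: row 4 has {1, 3, 2} and column 4 has {4, 6, 1, 2}, leaving only 5.
Row 4, column 5: row 4 has {1, 3, 5, 2} and column 5 has {4, 1, 3, 5, 2}, leaving only 6.
Row 4, column 3: row 4 has {6, 1, 3, 5, 2} and column 3 has {1, 3, 5, 2}, leaving only 4.
So row 4 reads: 2 3 4 5 6 1.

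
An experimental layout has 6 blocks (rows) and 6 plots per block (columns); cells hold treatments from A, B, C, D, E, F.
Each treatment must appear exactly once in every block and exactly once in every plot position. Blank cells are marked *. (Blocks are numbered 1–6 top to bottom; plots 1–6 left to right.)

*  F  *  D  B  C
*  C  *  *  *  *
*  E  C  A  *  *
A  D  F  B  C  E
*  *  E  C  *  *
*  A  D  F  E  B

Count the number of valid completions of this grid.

Block 1, plot 1: eliminating its block and plot leaves {E}.
Block 1, plot 3: eliminating its block and plot leaves {A}.
Block 2, plot 1: eliminating its block and plot leaves {B, D, E, F}.
Block 2, plot 3: eliminating its block and plot leaves {A, B}.
Block 2, plot 4: eliminating its block and plot leaves {E}.
Block 2, plot 5: eliminating its block and plot leaves {A, D, F}.
Block 2, plot 6: eliminating its block and plot leaves {A, D, F}.
Block 3, plot 1: eliminating its block and plot leaves {B, D, F}.
Block 3, plot 5: eliminating its block and plot leaves {D, F}.
Block 3, plot 6: eliminating its block and plot leaves {D, F}.
Block 5, plot 1: eliminating its block and plot leaves {B, D, F}.
Block 5, plot 2: eliminating its block and plot leaves {B}.
Block 5, plot 5: eliminating its block and plot leaves {A, D, F}.
Block 5, plot 6: eliminating its block and plot leaves {A, D, F}.
Block 6, plot 1: eliminating its block and plot leaves {C}.
Enumerating the assignments across these blanks that avoid any block or plot repeat gives 4 completions.

4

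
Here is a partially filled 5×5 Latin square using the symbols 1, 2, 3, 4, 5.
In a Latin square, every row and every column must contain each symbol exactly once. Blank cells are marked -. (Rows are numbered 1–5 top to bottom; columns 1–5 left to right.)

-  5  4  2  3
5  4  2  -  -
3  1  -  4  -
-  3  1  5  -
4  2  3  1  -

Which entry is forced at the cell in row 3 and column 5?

Row 1, column 1: row 1 has {2, 3, 4, 5} and column 1 has {3, 4, 5}, leaving only 1.
Row 2, column 4: row 2 has {2, 4, 5} and column 4 has {1, 2, 4, 5}, leaving only 3.
Row 2, column 5: row 2 has {2, 3, 4, 5} and column 5 has {3}, leaving only 1.
Row 3, column 3: row 3 has {1, 3, 4} and column 3 has {1, 2, 3, 4}, leaving only 5.
Row 3 already has {1, 3, 4, 5} and column 5 already has {1, 3}, so row 3, column 5 must be 2.

2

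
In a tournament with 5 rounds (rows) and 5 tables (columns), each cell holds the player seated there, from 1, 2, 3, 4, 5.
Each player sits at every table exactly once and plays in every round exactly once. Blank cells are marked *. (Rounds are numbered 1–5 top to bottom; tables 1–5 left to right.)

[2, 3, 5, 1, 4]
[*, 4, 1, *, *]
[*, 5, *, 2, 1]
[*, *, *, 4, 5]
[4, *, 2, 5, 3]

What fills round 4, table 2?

2

Round 2, table 4: round 2 has {1, 4} and table 4 has {1, 2, 4, 5}, leaving only 3.
Round 2, table 1: round 2 has {1, 3, 4} and table 1 has {2, 4}, leaving only 5.
Round 2, table 5: round 2 has {1, 3, 4, 5} and table 5 has {1, 3, 4, 5}, leaving only 2.
Round 3, table 1: round 3 has {1, 2, 5} and table 1 has {2, 4, 5}, leaving only 3.
Round 3, table 3: round 3 has {1, 2, 3, 5} and table 3 has {1, 2, 5}, leaving only 4.
Round 4, table 1: round 4 has {4, 5} and table 1 has {2, 3, 4, 5}, leaving only 1.
Round 4 already has {1, 4, 5} and table 2 already has {3, 4, 5}, so round 4, table 2 must be 2.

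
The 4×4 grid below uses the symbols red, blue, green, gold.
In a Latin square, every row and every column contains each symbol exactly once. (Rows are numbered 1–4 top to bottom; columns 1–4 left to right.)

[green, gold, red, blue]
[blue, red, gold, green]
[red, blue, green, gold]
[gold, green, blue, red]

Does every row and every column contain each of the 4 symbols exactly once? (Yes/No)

Yes

Each row is a permutation of the 4 symbols, and so is each column.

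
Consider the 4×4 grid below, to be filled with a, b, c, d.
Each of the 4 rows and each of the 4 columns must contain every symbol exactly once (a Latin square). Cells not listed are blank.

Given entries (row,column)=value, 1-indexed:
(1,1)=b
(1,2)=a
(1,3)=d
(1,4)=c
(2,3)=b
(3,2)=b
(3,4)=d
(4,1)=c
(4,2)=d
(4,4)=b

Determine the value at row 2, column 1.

d

Row 2, column 2: row 2 has {b} and column 2 has {a, b, d}, leaving only c.
Row 2, column 4: row 2 has {b, c} and column 4 has {b, c, d}, leaving only a.
Row 2 already has {a, b, c} and column 1 already has {b, c}, so row 2, column 1 must be d.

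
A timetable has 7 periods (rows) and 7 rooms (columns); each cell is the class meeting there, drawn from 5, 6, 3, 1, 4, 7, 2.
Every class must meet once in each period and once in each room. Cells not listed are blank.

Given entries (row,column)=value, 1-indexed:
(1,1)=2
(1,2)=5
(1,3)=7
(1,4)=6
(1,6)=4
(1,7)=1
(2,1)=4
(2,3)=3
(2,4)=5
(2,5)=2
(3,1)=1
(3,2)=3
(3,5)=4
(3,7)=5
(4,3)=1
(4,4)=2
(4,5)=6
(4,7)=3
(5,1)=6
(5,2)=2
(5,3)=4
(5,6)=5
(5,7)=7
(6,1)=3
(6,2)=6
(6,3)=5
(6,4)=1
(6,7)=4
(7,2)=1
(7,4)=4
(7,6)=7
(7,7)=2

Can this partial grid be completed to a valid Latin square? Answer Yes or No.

Period 4, room 6: period 4 together with room 6 already contain {5, 6, 3, 1, 4, 7, 2} — every symbol — so nothing can go there. The grid has no valid completion.

No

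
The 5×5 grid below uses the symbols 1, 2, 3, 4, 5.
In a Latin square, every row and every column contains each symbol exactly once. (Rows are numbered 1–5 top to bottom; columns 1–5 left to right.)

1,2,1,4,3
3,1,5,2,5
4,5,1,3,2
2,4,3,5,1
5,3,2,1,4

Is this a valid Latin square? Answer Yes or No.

No

Row 1 contains 1 twice (at columns 1 and 3); row 2 is also not a permutation.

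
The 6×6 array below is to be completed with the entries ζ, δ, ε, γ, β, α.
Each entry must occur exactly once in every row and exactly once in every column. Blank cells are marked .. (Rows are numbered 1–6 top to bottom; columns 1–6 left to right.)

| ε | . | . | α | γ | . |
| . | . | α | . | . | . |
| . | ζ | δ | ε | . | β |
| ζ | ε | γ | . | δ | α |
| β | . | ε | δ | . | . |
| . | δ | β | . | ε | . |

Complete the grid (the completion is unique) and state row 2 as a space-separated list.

Row 1, column 2: row 1 has {ε, γ, α} and column 2 has {ζ, δ, ε}, leaving only β.
Row 2, column 2: row 2 has {α} and column 2 has {ζ, δ, ε, β}, leaving only γ.
Row 2, column 1: row 2 has {γ, α} and column 1 has {ζ, ε, β}, leaving only δ.
Row 1, column 3: row 1 has {ε, γ, β, α} and column 3 has {δ, ε, γ, β, α}, leaving only ζ.
Row 1, column 6: row 1 has {ζ, ε, γ, β, α} and column 6 has {β, α}, leaving only δ.
Row 3, column 5: row 3 has {ζ, δ, ε, β} and column 5 has {δ, ε, γ}, leaving only α.
Row 3, column 1: row 3 has {ζ, δ, ε, β, α} and column 1 has {ζ, δ, ε, β}, leaving only γ.
Row 4, column 4: row 4 has {ζ, δ, ε, γ, α} and column 4 has {δ, ε, α}, leaving only β.
Row 2, column 4: row 2 has {δ, γ, α} and column 4 has {δ, ε, β, α}, leaving only ζ.
Row 2, column 5: row 2 has {ζ, δ, γ, α} and column 5 has {δ, ε, γ, α}, leaving only β.
Row 2, column 6: row 2 has {ζ, δ, γ, β, α} and column 6 has {δ, β, α}, leaving only ε.
So row 2 reads: δ γ α ζ β ε.

δ γ α ζ β ε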